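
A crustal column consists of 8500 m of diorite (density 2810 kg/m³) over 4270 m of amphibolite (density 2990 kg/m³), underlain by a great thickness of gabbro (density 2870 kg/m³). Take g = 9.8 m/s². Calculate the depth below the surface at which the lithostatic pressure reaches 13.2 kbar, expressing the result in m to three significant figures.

Pressure at base of upper layers: 2810×9.8×8500 + 2990×9.8×4270 = 3.592×10^8 Pa = 3.592 kbar
Remaining pressure to be supplied by gabbro: 1.320×10^9 − 3.592×10^8 = 9.608×10^8 Pa
Additional depth in gabbro = 9.608×10^8 Pa / (2870 kg/m³ × 9.8 m/s²) = 34161 m
Total depth = 12770 m + 34161 m = 46931 m

46900 m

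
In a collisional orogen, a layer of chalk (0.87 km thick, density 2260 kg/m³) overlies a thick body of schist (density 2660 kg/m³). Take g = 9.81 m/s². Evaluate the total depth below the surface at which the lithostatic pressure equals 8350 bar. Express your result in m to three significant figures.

Pressure at base of upper layers: 2260×9.81×870 = 1.929×10^7 Pa = 192.9 bar
Remaining pressure to be supplied by schist: 8.350×10^8 − 1.929×10^7 = 8.157×10^8 Pa
Additional depth in schist = 8.157×10^8 Pa / (2660 kg/m³ × 9.81 m/s²) = 31260 m
Total depth = 870 m + 31260 m = 32130 m

32100 m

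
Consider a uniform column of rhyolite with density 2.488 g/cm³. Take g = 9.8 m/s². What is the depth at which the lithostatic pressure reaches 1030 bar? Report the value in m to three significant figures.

h = P/(ρg) = 1030 bar / (2488 kg/m³ × 9.8 m/s²) = 1.030×10^8 Pa / 24382 Pa/m = 4224.4 m

4220 m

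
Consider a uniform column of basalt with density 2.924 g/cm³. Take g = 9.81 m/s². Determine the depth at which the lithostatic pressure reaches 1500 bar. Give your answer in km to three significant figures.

h = P/(ρg) = 1500 bar / (2924 kg/m³ × 9.81 m/s²) = 1.500×10^8 Pa / 28684 Pa/m = 5229.3 m
= 5.2293 km

5.23 km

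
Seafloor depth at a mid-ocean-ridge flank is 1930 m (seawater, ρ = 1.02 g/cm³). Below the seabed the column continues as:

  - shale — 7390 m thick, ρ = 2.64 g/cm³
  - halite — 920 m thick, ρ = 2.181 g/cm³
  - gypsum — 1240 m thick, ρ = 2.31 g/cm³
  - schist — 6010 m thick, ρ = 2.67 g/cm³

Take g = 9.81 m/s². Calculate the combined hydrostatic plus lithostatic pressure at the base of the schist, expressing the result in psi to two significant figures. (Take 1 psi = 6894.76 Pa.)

60000 psi

seawater: 1020 kg/m³ × 9.81 m/s² × 1930 m = 1.931×10^7 Pa = 2801 psi
shale: 2640 kg/m³ × 9.81 m/s² × 7390 m = 1.914×10^8 Pa = 27759 psi
halite: 2181 kg/m³ × 9.81 m/s² × 920 m = 1.968×10^7 Pa = 2855 psi
gypsum: 2310 kg/m³ × 9.81 m/s² × 1240 m = 2.810×10^7 Pa = 4076 psi
schist: 2670 kg/m³ × 9.81 m/s² × 6010 m = 1.574×10^8 Pa = 22832 psi
Total = 2801 + 27759 + 2855 + 4076 + 22832 = 60322 psi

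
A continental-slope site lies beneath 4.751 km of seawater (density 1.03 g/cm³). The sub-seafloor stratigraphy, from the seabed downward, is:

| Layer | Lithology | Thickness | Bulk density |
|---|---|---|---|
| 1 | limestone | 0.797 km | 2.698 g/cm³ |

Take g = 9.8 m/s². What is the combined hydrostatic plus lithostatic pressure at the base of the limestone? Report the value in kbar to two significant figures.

seawater: 1030 kg/m³ × 9.8 m/s² × 4751 m = 4.796×10^7 Pa = 0.4796 kbar
limestone: 2698 kg/m³ × 9.8 m/s² × 797 m = 2.107×10^7 Pa = 0.2107 kbar
Total = 0.4796 + 0.2107 = 0.69030 kbar

0.69 kbar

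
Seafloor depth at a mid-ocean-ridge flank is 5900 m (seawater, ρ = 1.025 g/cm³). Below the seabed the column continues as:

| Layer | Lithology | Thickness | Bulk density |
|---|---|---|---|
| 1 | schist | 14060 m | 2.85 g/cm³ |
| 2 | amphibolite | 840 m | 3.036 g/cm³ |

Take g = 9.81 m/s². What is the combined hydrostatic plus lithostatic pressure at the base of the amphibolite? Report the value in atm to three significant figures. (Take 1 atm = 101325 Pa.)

4710 atm

seawater: 1025 kg/m³ × 9.81 m/s² × 5900 m = 5.933×10^7 Pa = 585.5 atm
schist: 2850 kg/m³ × 9.81 m/s² × 14060 m = 3.931×10^8 Pa = 3880 atm
amphibolite: 3036 kg/m³ × 9.81 m/s² × 840 m = 2.502×10^7 Pa = 246.9 atm
Total = 585.5 + 3880 + 246.9 = 4712.0 atm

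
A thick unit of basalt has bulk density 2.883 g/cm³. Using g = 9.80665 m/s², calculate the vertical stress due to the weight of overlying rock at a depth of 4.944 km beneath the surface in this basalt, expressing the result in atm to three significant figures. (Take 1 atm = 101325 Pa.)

1380 atm

basalt: 2883 kg/m³ × 9.80665 m/s² × 4944 m = 1.398×10^8 Pa = 1380 atm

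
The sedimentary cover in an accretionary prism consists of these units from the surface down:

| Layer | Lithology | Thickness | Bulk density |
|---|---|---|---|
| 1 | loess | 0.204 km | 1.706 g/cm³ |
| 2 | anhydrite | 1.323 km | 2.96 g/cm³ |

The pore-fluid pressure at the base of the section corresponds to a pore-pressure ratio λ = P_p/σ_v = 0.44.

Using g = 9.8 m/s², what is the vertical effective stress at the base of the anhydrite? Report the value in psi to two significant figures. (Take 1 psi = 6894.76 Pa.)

Overburden (lithostatic) stress σ_v:
loess: 1706 kg/m³ × 9.8 m/s² × 204 m = 3.411×10^6 Pa = 3.411 MPa
anhydrite: 2960 kg/m³ × 9.8 m/s² × 1323 m = 3.838×10^7 Pa = 38.38 MPa
Total = 3.411 + 38.38 = 41.788 MPa
Pore pressure P_p = λ·σ_v = 0.44 × 41.79 MPa = 18.39 MPa
Effective stress σ' = σ_v − P_p = 41.79 − 18.39 = 23.401 MPa = 3394.1 psi

3400 psi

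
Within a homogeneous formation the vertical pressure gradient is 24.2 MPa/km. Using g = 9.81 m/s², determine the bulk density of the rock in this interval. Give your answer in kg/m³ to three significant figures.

ρ = (dP/dz)/g = 24.2 MPa/km / 9.81 m/s² = 24200 Pa/m / 9.81 m/s² = 2466.9 kg/m³

2470 kg/m³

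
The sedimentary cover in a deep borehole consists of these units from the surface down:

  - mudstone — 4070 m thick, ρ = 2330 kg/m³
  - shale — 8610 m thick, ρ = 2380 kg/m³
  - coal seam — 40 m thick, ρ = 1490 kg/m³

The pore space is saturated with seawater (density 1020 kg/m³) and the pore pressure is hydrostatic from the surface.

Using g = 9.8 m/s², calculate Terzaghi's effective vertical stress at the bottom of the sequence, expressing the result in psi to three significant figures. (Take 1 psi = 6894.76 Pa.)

Overburden (lithostatic) stress σ_v:
mudstone: 2330 kg/m³ × 9.8 m/s² × 4070 m = 9.293×10^7 Pa = 92.93 MPa
shale: 2380 kg/m³ × 9.8 m/s² × 8610 m = 2.008×10^8 Pa = 200.8 MPa
coal seam: 1490 kg/m³ × 9.8 m/s² × 40 m = 5.841×10^5 Pa = 0.5841 MPa
Total = 92.93 + 200.8 + 0.5841 = 294.34 MPa
Pore pressure P_p = 1020 kg/m³ × 9.8 m/s² × 12720 m = 1.271×10^8 Pa = 127.1 MPa
Effective stress σ' = σ_v − P_p = 294.3 − 127.1 = 167.19 MPa = 24249 psi

24200 psi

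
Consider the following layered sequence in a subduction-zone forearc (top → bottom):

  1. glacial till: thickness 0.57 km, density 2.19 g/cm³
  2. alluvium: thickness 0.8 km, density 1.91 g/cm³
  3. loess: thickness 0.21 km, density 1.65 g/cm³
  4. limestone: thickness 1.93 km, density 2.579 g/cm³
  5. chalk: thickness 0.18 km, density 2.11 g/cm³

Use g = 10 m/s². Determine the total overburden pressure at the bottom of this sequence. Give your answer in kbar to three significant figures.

glacial till: 2190 kg/m³ × 10 m/s² × 570 m = 1.248×10^7 Pa = 0.1248 kbar
alluvium: 1910 kg/m³ × 10 m/s² × 800 m = 1.528×10^7 Pa = 0.1528 kbar
loess: 1650 kg/m³ × 10 m/s² × 210 m = 3.465×10^6 Pa = 0.03465 kbar
limestone: 2579 kg/m³ × 10 m/s² × 1930 m = 4.977×10^7 Pa = 0.4977 kbar
chalk: 2110 kg/m³ × 10 m/s² × 180 m = 3.798×10^6 Pa = 0.03798 kbar
Total = 0.1248 + 0.1528 + 0.03465 + 0.4977 + 0.03798 = 0.84801 kbar

0.848 kbar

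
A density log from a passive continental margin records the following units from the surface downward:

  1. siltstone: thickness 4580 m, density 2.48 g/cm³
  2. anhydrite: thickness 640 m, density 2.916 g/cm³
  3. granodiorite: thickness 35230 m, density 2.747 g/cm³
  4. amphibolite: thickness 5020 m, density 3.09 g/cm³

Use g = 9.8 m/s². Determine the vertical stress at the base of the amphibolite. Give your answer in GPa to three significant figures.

1.23 GPa

siltstone: 2480 kg/m³ × 9.8 m/s² × 4580 m = 1.113×10^8 Pa = 0.1113 GPa
anhydrite: 2916 kg/m³ × 9.8 m/s² × 640 m = 1.829×10^7 Pa = 0.01829 GPa
granodiorite: 2747 kg/m³ × 9.8 m/s² × 35230 m = 9.484×10^8 Pa = 0.9484 GPa
amphibolite: 3090 kg/m³ × 9.8 m/s² × 5020 m = 1.520×10^8 Pa = 0.1520 GPa
Total = 0.1113 + 0.01829 + 0.9484 + 0.1520 = 1.2300 GPa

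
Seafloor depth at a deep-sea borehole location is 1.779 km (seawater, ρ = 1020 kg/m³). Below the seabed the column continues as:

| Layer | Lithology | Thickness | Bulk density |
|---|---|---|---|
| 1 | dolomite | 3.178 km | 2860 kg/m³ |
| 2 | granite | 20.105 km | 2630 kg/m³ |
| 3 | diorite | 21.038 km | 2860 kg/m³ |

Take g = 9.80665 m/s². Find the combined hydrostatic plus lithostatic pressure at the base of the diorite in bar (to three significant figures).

12200 bar

seawater: 1020 kg/m³ × 9.80665 m/s² × 1779 m = 1.779×10^7 Pa = 177.9 bar
dolomite: 2860 kg/m³ × 9.80665 m/s² × 3178 m = 8.913×10^7 Pa = 891.3 bar
granite: 2630 kg/m³ × 9.80665 m/s² × 20105 m = 5.185×10^8 Pa = 5185 bar
diorite: 2860 kg/m³ × 9.80665 m/s² × 21038 m = 5.901×10^8 Pa = 5901 bar
Total = 177.9 + 891.3 + 5185 + 5901 = 12155 bar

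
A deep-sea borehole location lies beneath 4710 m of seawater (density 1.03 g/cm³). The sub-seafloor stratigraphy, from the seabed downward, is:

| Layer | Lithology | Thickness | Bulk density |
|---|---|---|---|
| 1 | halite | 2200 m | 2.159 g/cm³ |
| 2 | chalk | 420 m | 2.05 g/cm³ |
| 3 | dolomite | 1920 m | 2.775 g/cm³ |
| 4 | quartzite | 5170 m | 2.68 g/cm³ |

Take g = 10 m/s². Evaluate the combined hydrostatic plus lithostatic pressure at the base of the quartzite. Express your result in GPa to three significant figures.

0.296 GPa

seawater: 1030 kg/m³ × 10 m/s² × 4710 m = 4.851×10^7 Pa = 0.04851 GPa
halite: 2159 kg/m³ × 10 m/s² × 2200 m = 4.750×10^7 Pa = 0.04750 GPa
chalk: 2050 kg/m³ × 10 m/s² × 420 m = 8.610×10^6 Pa = 8.610×10^-3 GPa
dolomite: 2775 kg/m³ × 10 m/s² × 1920 m = 5.328×10^7 Pa = 0.05328 GPa
quartzite: 2680 kg/m³ × 10 m/s² × 5170 m = 1.386×10^8 Pa = 0.1386 GPa
Total = 0.04851 + 0.04750 + 8.610×10^-3 + 0.05328 + 0.1386 = 0.29646 GPa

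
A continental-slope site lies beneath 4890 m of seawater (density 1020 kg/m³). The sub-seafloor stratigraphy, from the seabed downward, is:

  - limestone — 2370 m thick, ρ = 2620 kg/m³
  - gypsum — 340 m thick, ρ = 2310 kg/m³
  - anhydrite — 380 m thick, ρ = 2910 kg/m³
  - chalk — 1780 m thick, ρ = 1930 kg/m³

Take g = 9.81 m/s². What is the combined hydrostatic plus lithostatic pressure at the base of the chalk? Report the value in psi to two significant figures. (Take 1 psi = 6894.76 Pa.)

seawater: 1020 kg/m³ × 9.81 m/s² × 4890 m = 4.893×10^7 Pa = 7097 psi
limestone: 2620 kg/m³ × 9.81 m/s² × 2370 m = 6.091×10^7 Pa = 8835 psi
gypsum: 2310 kg/m³ × 9.81 m/s² × 340 m = 7.705×10^6 Pa = 1117 psi
anhydrite: 2910 kg/m³ × 9.81 m/s² × 380 m = 1.085×10^7 Pa = 1573 psi
chalk: 1930 kg/m³ × 9.81 m/s² × 1780 m = 3.370×10^7 Pa = 4888 psi
Total = 7097 + 8835 + 1117 + 1573 + 4888 = 23510 psi

24000 psi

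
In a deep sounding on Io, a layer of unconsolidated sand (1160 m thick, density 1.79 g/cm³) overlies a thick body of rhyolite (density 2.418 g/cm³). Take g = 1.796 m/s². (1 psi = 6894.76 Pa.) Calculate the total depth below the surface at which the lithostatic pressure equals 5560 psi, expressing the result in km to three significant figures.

Pressure at base of upper layers: 1790×1.796×1160 = 3.729×10^6 Pa = 540.9 psi
Remaining pressure to be supplied by rhyolite: 3.833×10^7 − 3.729×10^6 = 3.461×10^7 Pa
Additional depth in rhyolite = 3.461×10^7 Pa / (2418 kg/m³ × 1.796 m/s²) = 7968.6 m
Total depth = 1160 m + 7968.6 m = 9128.6 m
= 9.1286 km

9.13 km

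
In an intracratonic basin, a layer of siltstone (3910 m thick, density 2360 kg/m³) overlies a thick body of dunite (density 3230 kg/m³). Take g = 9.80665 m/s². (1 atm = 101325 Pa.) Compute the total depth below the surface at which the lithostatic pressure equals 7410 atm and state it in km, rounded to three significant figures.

24.8 km

Pressure at base of upper layers: 2360×9.80665×3910 = 9.049×10^7 Pa = 893.1 atm
Remaining pressure to be supplied by dunite: 7.508×10^8 − 9.049×10^7 = 6.603×10^8 Pa
Additional depth in dunite = 6.603×10^8 Pa / (3230 kg/m³ × 9.80665 m/s²) = 20847 m
Total depth = 3910 m + 20847 m = 24757 m
= 24.757 km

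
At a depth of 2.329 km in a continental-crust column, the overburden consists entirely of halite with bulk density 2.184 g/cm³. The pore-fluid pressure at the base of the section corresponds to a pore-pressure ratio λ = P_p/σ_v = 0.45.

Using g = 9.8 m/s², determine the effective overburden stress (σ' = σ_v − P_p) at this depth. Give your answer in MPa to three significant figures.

27.4 MPa

Overburden (lithostatic) stress σ_v:
halite: 2184 kg/m³ × 9.8 m/s² × 2329 m = 4.985×10^7 Pa = 49.85 MPa
Pore pressure P_p = λ·σ_v = 0.45 × 49.85 MPa = 22.43 MPa
Effective stress σ' = σ_v − P_p = 49.85 − 22.43 = 27.416 MPa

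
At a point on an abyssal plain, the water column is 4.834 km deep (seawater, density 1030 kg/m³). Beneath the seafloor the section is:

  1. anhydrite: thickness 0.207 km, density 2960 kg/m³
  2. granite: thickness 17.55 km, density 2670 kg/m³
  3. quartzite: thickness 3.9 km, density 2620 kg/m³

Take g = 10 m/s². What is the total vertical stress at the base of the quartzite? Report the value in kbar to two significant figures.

seawater: 1030 kg/m³ × 10 m/s² × 4834 m = 4.979×10^7 Pa = 0.4979 kbar
anhydrite: 2960 kg/m³ × 10 m/s² × 207 m = 6.127×10^6 Pa = 0.06127 kbar
granite: 2670 kg/m³ × 10 m/s² × 17550 m = 4.686×10^8 Pa = 4.686 kbar
quartzite: 2620 kg/m³ × 10 m/s² × 3900 m = 1.022×10^8 Pa = 1.022 kbar
Total = 0.4979 + 0.06127 + 4.686 + 1.022 = 6.2668 kbar

6.3 kbar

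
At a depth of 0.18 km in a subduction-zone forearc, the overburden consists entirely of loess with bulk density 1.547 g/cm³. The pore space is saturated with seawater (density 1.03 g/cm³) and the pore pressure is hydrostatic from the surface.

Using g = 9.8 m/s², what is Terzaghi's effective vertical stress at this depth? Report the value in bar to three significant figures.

9.12 bar

Overburden (lithostatic) stress σ_v:
loess: 1547 kg/m³ × 9.8 m/s² × 180 m = 2.729×10^6 Pa = 2.729 MPa
Pore pressure P_p = 1030 kg/m³ × 9.8 m/s² × 180 m = 1.817×10^6 Pa = 1.817 MPa
Effective stress σ' = σ_v − P_p = 2.729 − 1.817 = 0.91199 MPa = 9.1199 bar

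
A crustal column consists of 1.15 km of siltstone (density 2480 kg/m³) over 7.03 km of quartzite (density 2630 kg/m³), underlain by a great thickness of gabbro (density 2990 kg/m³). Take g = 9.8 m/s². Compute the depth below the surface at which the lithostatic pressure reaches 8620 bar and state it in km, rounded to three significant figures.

Pressure at base of upper layers: 2480×9.8×1150 + 2630×9.8×7030 = 2.091×10^8 Pa = 2091 bar
Remaining pressure to be supplied by gabbro: 8.620×10^8 − 2.091×10^8 = 6.529×10^8 Pa
Additional depth in gabbro = 6.529×10^8 Pa / (2990 kg/m³ × 9.8 m/s²) = 22280 m
Total depth = 8180 m + 22280 m = 30460 m
= 30.460 km

30.5 km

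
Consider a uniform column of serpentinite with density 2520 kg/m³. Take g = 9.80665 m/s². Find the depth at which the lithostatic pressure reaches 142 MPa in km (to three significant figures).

h = P/(ρg) = 142 MPa / (2520 kg/m³ × 9.80665 m/s²) = 1.420×10^8 Pa / 24713 Pa/m = 5746.0 m
= 5.7460 km

5.75 km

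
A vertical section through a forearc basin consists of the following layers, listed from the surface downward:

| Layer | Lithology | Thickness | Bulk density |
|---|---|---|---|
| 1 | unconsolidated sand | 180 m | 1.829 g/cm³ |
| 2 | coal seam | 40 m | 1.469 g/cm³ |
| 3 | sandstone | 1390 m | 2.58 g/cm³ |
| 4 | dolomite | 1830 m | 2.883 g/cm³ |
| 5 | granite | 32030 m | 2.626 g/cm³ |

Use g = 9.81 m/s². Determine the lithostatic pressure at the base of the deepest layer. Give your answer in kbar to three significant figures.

unconsolidated sand: 1829 kg/m³ × 9.81 m/s² × 180 m = 3.230×10^6 Pa = 0.03230 kbar
coal seam: 1469 kg/m³ × 9.81 m/s² × 40 m = 5.764×10^5 Pa = 5.764×10^-3 kbar
sandstone: 2580 kg/m³ × 9.81 m/s² × 1390 m = 3.518×10^7 Pa = 0.3518 kbar
dolomite: 2883 kg/m³ × 9.81 m/s² × 1830 m = 5.176×10^7 Pa = 0.5176 kbar
granite: 2626 kg/m³ × 9.81 m/s² × 32030 m = 8.251×10^8 Pa = 8.251 kbar
Total = 0.03230 + 5.764×10^-3 + 0.3518 + 0.5176 + 8.251 = 9.1587 kbar

9.16 kbar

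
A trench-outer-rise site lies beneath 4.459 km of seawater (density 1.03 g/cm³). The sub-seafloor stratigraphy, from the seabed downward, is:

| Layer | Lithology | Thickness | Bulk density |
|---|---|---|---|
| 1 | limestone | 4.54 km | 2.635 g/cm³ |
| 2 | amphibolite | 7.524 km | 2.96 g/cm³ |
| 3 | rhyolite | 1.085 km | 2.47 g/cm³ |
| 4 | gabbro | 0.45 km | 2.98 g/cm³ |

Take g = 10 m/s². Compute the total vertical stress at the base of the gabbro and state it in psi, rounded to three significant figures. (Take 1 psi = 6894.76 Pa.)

seawater: 1030 kg/m³ × 10 m/s² × 4459 m = 4.593×10^7 Pa = 6661 psi
limestone: 2635 kg/m³ × 10 m/s² × 4540 m = 1.196×10^8 Pa = 17351 psi
amphibolite: 2960 kg/m³ × 10 m/s² × 7524 m = 2.227×10^8 Pa = 32301 psi
rhyolite: 2470 kg/m³ × 10 m/s² × 1085 m = 2.680×10^7 Pa = 3887 psi
gabbro: 2980 kg/m³ × 10 m/s² × 450 m = 1.341×10^7 Pa = 1945 psi
Total = 6661 + 17351 + 32301 + 3887 + 1945 = 62145 psi

62100 psi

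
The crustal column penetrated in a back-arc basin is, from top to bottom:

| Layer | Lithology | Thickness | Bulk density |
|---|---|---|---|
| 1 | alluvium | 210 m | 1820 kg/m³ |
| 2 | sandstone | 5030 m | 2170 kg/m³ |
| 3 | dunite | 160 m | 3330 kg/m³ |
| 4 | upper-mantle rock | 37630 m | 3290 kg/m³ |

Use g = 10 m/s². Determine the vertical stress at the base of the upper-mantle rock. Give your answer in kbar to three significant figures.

13.6 kbar

alluvium: 1820 kg/m³ × 10 m/s² × 210 m = 3.822×10^6 Pa = 0.03822 kbar
sandstone: 2170 kg/m³ × 10 m/s² × 5030 m = 1.092×10^8 Pa = 1.092 kbar
dunite: 3330 kg/m³ × 10 m/s² × 160 m = 5.328×10^6 Pa = 0.05328 kbar
upper-mantle rock: 3290 kg/m³ × 10 m/s² × 37630 m = 1.238×10^9 Pa = 12.38 kbar
Total = 0.03822 + 1.092 + 0.05328 + 12.38 = 13.563 kbar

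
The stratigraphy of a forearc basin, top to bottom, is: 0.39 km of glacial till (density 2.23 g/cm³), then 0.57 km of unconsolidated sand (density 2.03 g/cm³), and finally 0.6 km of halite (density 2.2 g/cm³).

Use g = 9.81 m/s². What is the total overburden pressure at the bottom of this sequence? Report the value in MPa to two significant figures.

33 MPa

glacial till: 2230 kg/m³ × 9.81 m/s² × 390 m = 8.532×10^6 Pa = 8.532 MPa
unconsolidated sand: 2030 kg/m³ × 9.81 m/s² × 570 m = 1.135×10^7 Pa = 11.35 MPa
halite: 2200 kg/m³ × 9.81 m/s² × 600 m = 1.295×10^7 Pa = 12.95 MPa
Total = 8.532 + 11.35 + 12.95 = 32.832 MPa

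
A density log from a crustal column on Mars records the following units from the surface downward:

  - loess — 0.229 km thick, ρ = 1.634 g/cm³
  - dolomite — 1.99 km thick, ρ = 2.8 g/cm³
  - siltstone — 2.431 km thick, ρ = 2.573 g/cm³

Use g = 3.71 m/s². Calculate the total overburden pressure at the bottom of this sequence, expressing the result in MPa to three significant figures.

45.3 MPa

loess: 1634 kg/m³ × 3.71 m/s² × 229 m = 1.388×10^6 Pa = 1.388 MPa
dolomite: 2800 kg/m³ × 3.71 m/s² × 1990 m = 2.067×10^7 Pa = 20.67 MPa
siltstone: 2573 kg/m³ × 3.71 m/s² × 2431 m = 2.321×10^7 Pa = 23.21 MPa
Total = 1.388 + 20.67 + 23.21 = 45.266 MPa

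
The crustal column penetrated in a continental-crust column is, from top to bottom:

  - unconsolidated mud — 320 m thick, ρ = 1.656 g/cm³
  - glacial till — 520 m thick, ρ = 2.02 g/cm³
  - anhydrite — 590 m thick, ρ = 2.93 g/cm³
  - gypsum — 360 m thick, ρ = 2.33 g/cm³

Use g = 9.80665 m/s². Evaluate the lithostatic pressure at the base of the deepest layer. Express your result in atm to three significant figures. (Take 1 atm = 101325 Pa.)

unconsolidated mud: 1656 kg/m³ × 9.80665 m/s² × 320 m = 5.197×10^6 Pa = 51.29 atm
glacial till: 2020 kg/m³ × 9.80665 m/s² × 520 m = 1.030×10^7 Pa = 101.7 atm
anhydrite: 2930 kg/m³ × 9.80665 m/s² × 590 m = 1.695×10^7 Pa = 167.3 atm
gypsum: 2330 kg/m³ × 9.80665 m/s² × 360 m = 8.226×10^6 Pa = 81.18 atm
Total = 51.29 + 101.7 + 167.3 + 81.18 = 401.44 atm

401 atm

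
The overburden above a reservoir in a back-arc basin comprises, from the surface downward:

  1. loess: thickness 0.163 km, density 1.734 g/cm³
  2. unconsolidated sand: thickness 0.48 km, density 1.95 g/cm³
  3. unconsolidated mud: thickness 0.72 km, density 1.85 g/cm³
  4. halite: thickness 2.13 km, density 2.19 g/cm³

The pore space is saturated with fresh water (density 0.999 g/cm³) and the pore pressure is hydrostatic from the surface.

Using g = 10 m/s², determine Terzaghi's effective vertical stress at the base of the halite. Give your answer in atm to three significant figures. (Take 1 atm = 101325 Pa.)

368 atm

Overburden (lithostatic) stress σ_v:
loess: 1734 kg/m³ × 10 m/s² × 163 m = 2.826×10^6 Pa = 2.826 MPa
unconsolidated sand: 1950 kg/m³ × 10 m/s² × 480 m = 9.360×10^6 Pa = 9.360 MPa
unconsolidated mud: 1850 kg/m³ × 10 m/s² × 720 m = 1.332×10^7 Pa = 13.32 MPa
halite: 2190 kg/m³ × 10 m/s² × 2130 m = 4.665×10^7 Pa = 46.65 MPa
Total = 2.826 + 9.360 + 13.32 + 46.65 = 72.153 MPa
Pore pressure P_p = 999 kg/m³ × 10 m/s² × 3493 m = 3.490×10^7 Pa = 34.90 MPa
Effective stress σ' = σ_v − P_p = 72.15 − 34.90 = 37.258 MPa = 367.71 atm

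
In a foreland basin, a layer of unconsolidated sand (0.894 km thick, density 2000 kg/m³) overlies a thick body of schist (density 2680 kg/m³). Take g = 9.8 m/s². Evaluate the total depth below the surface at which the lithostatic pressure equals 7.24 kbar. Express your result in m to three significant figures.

Pressure at base of upper layers: 2000×9.8×894 = 1.752×10^7 Pa = 0.1752 kbar
Remaining pressure to be supplied by schist: 7.240×10^8 − 1.752×10^7 = 7.065×10^8 Pa
Additional depth in schist = 7.065×10^8 Pa / (2680 kg/m³ × 9.8 m/s²) = 26899 m
Total depth = 894 m + 26899 m = 27793 m

27800 m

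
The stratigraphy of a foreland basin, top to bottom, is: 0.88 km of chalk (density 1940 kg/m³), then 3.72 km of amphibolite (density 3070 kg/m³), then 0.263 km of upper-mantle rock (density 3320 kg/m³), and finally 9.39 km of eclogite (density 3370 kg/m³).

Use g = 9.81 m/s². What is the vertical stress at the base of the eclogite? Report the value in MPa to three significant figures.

chalk: 1940 kg/m³ × 9.81 m/s² × 880 m = 1.675×10^7 Pa = 16.75 MPa
amphibolite: 3070 kg/m³ × 9.81 m/s² × 3720 m = 1.120×10^8 Pa = 112.0 MPa
upper-mantle rock: 3320 kg/m³ × 9.81 m/s² × 263 m = 8.566×10^6 Pa = 8.566 MPa
eclogite: 3370 kg/m³ × 9.81 m/s² × 9390 m = 3.104×10^8 Pa = 310.4 MPa
Total = 16.75 + 112.0 + 8.566 + 310.4 = 447.78 MPa

448 MPa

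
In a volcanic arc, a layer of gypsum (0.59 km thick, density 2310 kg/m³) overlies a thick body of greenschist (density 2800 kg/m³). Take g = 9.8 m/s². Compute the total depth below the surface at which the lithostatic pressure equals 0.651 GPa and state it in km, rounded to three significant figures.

Pressure at base of upper layers: 2310×9.8×590 = 1.336×10^7 Pa = 0.01336 GPa
Remaining pressure to be supplied by greenschist: 6.510×10^8 − 1.336×10^7 = 6.376×10^8 Pa
Additional depth in greenschist = 6.376×10^8 Pa / (2800 kg/m³ × 9.8 m/s²) = 23238 m
Total depth = 590 m + 23238 m = 23828 m
= 23.828 km

23.8 km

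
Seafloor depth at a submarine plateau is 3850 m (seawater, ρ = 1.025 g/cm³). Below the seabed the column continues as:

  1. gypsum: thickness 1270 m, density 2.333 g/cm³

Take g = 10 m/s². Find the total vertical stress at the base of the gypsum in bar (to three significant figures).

seawater: 1025 kg/m³ × 10 m/s² × 3850 m = 3.946×10^7 Pa = 394.6 bar
gypsum: 2333 kg/m³ × 10 m/s² × 1270 m = 2.963×10^7 Pa = 296.3 bar
Total = 394.6 + 296.3 = 690.92 bar

691 bar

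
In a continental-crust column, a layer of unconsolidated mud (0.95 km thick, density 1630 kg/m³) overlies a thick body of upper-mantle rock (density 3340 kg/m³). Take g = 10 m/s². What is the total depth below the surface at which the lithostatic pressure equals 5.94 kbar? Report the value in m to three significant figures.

18300 m

Pressure at base of upper layers: 1630×10×950 = 1.548×10^7 Pa = 0.1548 kbar
Remaining pressure to be supplied by upper-mantle rock: 5.940×10^8 − 1.548×10^7 = 5.785×10^8 Pa
Additional depth in upper-mantle rock = 5.785×10^8 Pa / (3340 kg/m³ × 10 m/s²) = 17321 m
Total depth = 950 m + 17321 m = 18271 m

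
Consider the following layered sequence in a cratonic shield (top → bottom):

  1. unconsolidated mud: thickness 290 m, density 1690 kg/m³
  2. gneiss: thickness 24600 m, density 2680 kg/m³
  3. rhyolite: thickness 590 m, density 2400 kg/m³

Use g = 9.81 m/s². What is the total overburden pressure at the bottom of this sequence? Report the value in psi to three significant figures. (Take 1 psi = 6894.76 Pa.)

unconsolidated mud: 1690 kg/m³ × 9.81 m/s² × 290 m = 4.808×10^6 Pa = 697.3 psi
gneiss: 2680 kg/m³ × 9.81 m/s² × 24600 m = 6.468×10^8 Pa = 93804 psi
rhyolite: 2400 kg/m³ × 9.81 m/s² × 590 m = 1.389×10^7 Pa = 2015 psi
Total = 697.3 + 93804 + 2015 = 96516 psi

96500 psi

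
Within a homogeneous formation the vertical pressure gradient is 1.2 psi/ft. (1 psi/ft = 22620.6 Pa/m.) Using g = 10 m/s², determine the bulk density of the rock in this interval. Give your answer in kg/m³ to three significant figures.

ρ = (dP/dz)/g = 1.2 psi/ft / 10 m/s² = 27145 Pa/m / 10 m/s² = 2714.5 kg/m³

2710 kg/m³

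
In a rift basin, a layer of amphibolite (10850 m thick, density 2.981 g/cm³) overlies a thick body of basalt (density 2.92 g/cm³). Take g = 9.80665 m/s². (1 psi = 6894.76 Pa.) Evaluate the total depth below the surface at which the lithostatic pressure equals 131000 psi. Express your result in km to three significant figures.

31.3 km

Pressure at base of upper layers: 2981×9.80665×10850 = 3.172×10^8 Pa = 46004 psi
Remaining pressure to be supplied by basalt: 9.032×10^8 − 3.172×10^8 = 5.860×10^8 Pa
Additional depth in basalt = 5.860×10^8 Pa / (2920 kg/m³ × 9.80665 m/s²) = 20465 m
Total depth = 10850 m + 20465 m = 31315 m
= 31.315 km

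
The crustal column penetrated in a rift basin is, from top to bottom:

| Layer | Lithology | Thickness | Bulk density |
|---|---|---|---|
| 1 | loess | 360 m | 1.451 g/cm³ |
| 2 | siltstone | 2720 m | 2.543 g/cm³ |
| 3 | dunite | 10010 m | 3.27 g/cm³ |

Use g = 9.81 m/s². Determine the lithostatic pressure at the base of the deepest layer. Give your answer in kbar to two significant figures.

loess: 1451 kg/m³ × 9.81 m/s² × 360 m = 5.124×10^6 Pa = 0.05124 kbar
siltstone: 2543 kg/m³ × 9.81 m/s² × 2720 m = 6.786×10^7 Pa = 0.6786 kbar
dunite: 3270 kg/m³ × 9.81 m/s² × 10010 m = 3.211×10^8 Pa = 3.211 kbar
Total = 0.05124 + 0.6786 + 3.211 = 3.9409 kbar

3.9 kbar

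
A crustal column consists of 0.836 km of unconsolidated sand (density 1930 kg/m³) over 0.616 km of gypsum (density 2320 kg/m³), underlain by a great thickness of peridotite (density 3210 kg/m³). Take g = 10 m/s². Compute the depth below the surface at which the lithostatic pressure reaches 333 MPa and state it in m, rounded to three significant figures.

10900 m

Pressure at base of upper layers: 1930×10×836 + 2320×10×616 = 3.043×10^7 Pa = 30.43 MPa
Remaining pressure to be supplied by peridotite: 3.330×10^8 − 3.043×10^7 = 3.026×10^8 Pa
Additional depth in peridotite = 3.026×10^8 Pa / (3210 kg/m³ × 10 m/s²) = 9426.0 m
Total depth = 1452 m + 9426.0 m = 10878 m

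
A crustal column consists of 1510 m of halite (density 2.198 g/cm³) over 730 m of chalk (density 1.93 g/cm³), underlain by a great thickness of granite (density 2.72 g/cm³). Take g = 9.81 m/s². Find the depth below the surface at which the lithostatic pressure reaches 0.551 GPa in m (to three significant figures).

Pressure at base of upper layers: 2198×9.81×1510 + 1930×9.81×730 = 4.638×10^7 Pa = 0.04638 GPa
Remaining pressure to be supplied by granite: 5.510×10^8 − 4.638×10^7 = 5.046×10^8 Pa
Additional depth in granite = 5.046×10^8 Pa / (2720 kg/m³ × 9.81 m/s²) = 18912 m
Total depth = 2240 m + 18912 m = 21152 m

21200 m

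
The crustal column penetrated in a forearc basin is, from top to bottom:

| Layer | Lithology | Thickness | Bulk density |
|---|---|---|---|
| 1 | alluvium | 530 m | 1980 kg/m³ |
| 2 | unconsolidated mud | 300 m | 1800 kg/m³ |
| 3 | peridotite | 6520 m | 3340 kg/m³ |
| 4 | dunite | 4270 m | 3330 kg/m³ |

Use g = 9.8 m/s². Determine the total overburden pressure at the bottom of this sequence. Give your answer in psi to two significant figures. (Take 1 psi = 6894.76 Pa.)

53000 psi

alluvium: 1980 kg/m³ × 9.8 m/s² × 530 m = 1.028×10^7 Pa = 1492 psi
unconsolidated mud: 1800 kg/m³ × 9.8 m/s² × 300 m = 5.292×10^6 Pa = 767.5 psi
peridotite: 3340 kg/m³ × 9.8 m/s² × 6520 m = 2.134×10^8 Pa = 30953 psi
dunite: 3330 kg/m³ × 9.8 m/s² × 4270 m = 1.393×10^8 Pa = 20211 psi
Total = 1492 + 767.5 + 30953 + 20211 = 53423 psi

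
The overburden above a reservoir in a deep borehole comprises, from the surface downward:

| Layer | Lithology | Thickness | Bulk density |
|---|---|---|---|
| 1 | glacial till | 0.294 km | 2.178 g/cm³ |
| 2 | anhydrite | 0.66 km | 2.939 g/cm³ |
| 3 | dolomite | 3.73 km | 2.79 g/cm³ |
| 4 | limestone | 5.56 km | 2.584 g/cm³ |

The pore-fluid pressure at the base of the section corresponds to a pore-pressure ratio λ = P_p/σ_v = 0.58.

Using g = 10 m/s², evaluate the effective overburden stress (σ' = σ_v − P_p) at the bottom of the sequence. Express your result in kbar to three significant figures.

1.15 kbar

Overburden (lithostatic) stress σ_v:
glacial till: 2178 kg/m³ × 10 m/s² × 294 m = 6.403×10^6 Pa = 6.403 MPa
anhydrite: 2939 kg/m³ × 10 m/s² × 660 m = 1.940×10^7 Pa = 19.40 MPa
dolomite: 2790 kg/m³ × 10 m/s² × 3730 m = 1.041×10^8 Pa = 104.1 MPa
limestone: 2584 kg/m³ × 10 m/s² × 5560 m = 1.437×10^8 Pa = 143.7 MPa
Total = 6.403 + 19.40 + 104.1 + 143.7 = 273.54 MPa
Pore pressure P_p = λ·σ_v = 0.58 × 273.5 MPa = 158.7 MPa
Effective stress σ' = σ_v − P_p = 273.5 − 158.7 = 114.89 MPa = 1.1489 kbar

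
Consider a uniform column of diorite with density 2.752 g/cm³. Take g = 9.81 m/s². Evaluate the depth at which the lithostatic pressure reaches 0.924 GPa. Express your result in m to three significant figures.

34200 m

h = P/(ρg) = 0.924 GPa / (2752 kg/m³ × 9.81 m/s²) = 9.240×10^8 Pa / 26997 Pa/m = 34226 m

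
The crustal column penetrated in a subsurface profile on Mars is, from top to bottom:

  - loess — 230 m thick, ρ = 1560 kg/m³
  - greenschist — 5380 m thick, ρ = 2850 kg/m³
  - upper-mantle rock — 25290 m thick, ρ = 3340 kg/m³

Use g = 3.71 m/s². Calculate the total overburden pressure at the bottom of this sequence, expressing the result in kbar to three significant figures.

loess: 1560 kg/m³ × 3.71 m/s² × 230 m = 1.331×10^6 Pa = 0.01331 kbar
greenschist: 2850 kg/m³ × 3.71 m/s² × 5380 m = 5.689×10^7 Pa = 0.5689 kbar
upper-mantle rock: 3340 kg/m³ × 3.71 m/s² × 25290 m = 3.134×10^8 Pa = 3.134 kbar
Total = 0.01331 + 0.5689 + 3.134 = 3.7160 kbar

3.72 kbar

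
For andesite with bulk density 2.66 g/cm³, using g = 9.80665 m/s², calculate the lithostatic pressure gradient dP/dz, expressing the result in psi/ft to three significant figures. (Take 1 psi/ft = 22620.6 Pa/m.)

1.15 psi/ft

dP/dz = ρg = 2660 kg/m³ × 9.80665 m/s² = 26086 Pa/m
= 26086 Pa/m × (1 psi/ft / 22621 Pa/m) = 1.1532 psi/ft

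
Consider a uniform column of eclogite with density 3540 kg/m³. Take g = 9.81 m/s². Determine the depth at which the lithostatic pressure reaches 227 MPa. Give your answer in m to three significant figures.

h = P/(ρg) = 227 MPa / (3540 kg/m³ × 9.81 m/s²) = 2.270×10^8 Pa / 34727 Pa/m = 6536.6 m

6540 m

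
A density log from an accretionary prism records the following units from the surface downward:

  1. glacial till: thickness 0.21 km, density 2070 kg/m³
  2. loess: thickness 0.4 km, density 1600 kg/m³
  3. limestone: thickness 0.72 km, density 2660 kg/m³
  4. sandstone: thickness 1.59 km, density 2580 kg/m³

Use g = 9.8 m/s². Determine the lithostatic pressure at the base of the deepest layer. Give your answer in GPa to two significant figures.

glacial till: 2070 kg/m³ × 9.8 m/s² × 210 m = 4.260×10^6 Pa = 4.260×10^-3 GPa
loess: 1600 kg/m³ × 9.8 m/s² × 400 m = 6.272×10^6 Pa = 6.272×10^-3 GPa
limestone: 2660 kg/m³ × 9.8 m/s² × 720 m = 1.877×10^7 Pa = 0.01877 GPa
sandstone: 2580 kg/m³ × 9.8 m/s² × 1590 m = 4.020×10^7 Pa = 0.04020 GPa
Total = 4.260×10^-3 + 6.272×10^-3 + 0.01877 + 0.04020 = 0.069503 GPa

0.070 GPa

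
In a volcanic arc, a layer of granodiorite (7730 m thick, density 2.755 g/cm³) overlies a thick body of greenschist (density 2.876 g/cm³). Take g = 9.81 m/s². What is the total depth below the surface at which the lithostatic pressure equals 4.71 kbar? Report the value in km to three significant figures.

Pressure at base of upper layers: 2755×9.81×7730 = 2.089×10^8 Pa = 2.089 kbar
Remaining pressure to be supplied by greenschist: 4.710×10^8 − 2.089×10^8 = 2.621×10^8 Pa
Additional depth in greenschist = 2.621×10^8 Pa / (2876 kg/m³ × 9.81 m/s²) = 9289.3 m
Total depth = 7730 m + 9289.3 m = 17019 m
= 17.019 km

17.0 km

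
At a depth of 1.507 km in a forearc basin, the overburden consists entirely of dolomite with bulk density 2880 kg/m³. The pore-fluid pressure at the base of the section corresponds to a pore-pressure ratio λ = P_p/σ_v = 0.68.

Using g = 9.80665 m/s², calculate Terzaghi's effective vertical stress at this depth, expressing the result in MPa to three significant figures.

13.6 MPa

Overburden (lithostatic) stress σ_v:
dolomite: 2880 kg/m³ × 9.80665 m/s² × 1507 m = 4.256×10^7 Pa = 42.56 MPa
Pore pressure P_p = λ·σ_v = 0.68 × 42.56 MPa = 28.94 MPa
Effective stress σ' = σ_v − P_p = 42.56 − 28.94 = 13.620 MPa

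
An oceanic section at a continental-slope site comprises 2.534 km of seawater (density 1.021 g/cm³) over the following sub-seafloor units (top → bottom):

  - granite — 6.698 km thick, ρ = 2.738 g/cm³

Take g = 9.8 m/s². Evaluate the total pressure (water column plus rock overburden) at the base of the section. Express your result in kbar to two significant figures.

seawater: 1021 kg/m³ × 9.8 m/s² × 2534 m = 2.535×10^7 Pa = 0.2535 kbar
granite: 2738 kg/m³ × 9.8 m/s² × 6698 m = 1.797×10^8 Pa = 1.797 kbar
Total = 0.2535 + 1.797 = 2.0508 kbar

2.1 kbar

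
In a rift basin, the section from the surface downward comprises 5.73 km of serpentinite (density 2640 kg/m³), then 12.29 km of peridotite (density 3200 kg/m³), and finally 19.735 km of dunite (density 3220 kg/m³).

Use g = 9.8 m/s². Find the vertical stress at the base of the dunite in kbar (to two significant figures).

12 kbar

serpentinite: 2640 kg/m³ × 9.8 m/s² × 5730 m = 1.482×10^8 Pa = 1.482 kbar
peridotite: 3200 kg/m³ × 9.8 m/s² × 12290 m = 3.854×10^8 Pa = 3.854 kbar
dunite: 3220 kg/m³ × 9.8 m/s² × 19735 m = 6.228×10^8 Pa = 6.228 kbar
Total = 1.482 + 3.854 + 6.228 = 11.564 kbar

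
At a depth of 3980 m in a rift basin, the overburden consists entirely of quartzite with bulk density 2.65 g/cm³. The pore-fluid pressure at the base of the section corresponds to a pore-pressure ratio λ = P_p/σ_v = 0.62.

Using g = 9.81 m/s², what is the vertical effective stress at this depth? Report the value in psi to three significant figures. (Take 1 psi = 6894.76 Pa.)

5700 psi

Overburden (lithostatic) stress σ_v:
quartzite: 2650 kg/m³ × 9.81 m/s² × 3980 m = 1.035×10^8 Pa = 103.5 MPa
Pore pressure P_p = λ·σ_v = 0.62 × 103.5 MPa = 64.15 MPa
Effective stress σ' = σ_v − P_p = 103.5 − 64.15 = 39.317 MPa = 5702.5 psi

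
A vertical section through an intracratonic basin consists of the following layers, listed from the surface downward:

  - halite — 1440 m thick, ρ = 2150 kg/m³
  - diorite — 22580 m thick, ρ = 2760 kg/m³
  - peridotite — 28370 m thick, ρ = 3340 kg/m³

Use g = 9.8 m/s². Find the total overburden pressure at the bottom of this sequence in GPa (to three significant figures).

halite: 2150 kg/m³ × 9.8 m/s² × 1440 m = 3.034×10^7 Pa = 0.03034 GPa
diorite: 2760 kg/m³ × 9.8 m/s² × 22580 m = 6.107×10^8 Pa = 0.6107 GPa
peridotite: 3340 kg/m³ × 9.8 m/s² × 28370 m = 9.286×10^8 Pa = 0.9286 GPa
Total = 0.03034 + 0.6107 + 0.9286 = 1.5697 GPa

1.57 GPa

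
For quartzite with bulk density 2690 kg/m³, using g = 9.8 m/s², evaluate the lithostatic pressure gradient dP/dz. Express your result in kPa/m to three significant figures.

dP/dz = ρg = 2690 kg/m³ × 9.8 m/s² = 26362 Pa/m
= 26362 Pa/m × (1 kPa/m / 1000.0 Pa/m) = 26.362 kPa/m

26.4 kPa/m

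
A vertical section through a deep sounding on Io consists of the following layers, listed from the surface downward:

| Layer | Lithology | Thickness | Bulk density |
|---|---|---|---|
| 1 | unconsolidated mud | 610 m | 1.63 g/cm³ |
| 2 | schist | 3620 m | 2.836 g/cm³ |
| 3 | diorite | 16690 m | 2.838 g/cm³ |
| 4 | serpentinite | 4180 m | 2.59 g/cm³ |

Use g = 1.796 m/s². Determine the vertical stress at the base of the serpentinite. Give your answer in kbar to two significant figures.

unconsolidated mud: 1630 kg/m³ × 1.796 m/s² × 610 m = 1.786×10^6 Pa = 0.01786 kbar
schist: 2836 kg/m³ × 1.796 m/s² × 3620 m = 1.844×10^7 Pa = 0.1844 kbar
diorite: 2838 kg/m³ × 1.796 m/s² × 16690 m = 8.507×10^7 Pa = 0.8507 kbar
serpentinite: 2590 kg/m³ × 1.796 m/s² × 4180 m = 1.944×10^7 Pa = 0.1944 kbar
Total = 0.01786 + 0.1844 + 0.8507 + 0.1944 = 1.2474 kbar

1.2 kbar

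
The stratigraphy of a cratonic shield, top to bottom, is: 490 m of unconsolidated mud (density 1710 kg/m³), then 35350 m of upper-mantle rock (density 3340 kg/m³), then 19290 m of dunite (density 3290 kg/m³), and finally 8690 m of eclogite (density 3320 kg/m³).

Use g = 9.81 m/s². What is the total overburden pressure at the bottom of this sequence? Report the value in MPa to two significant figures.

unconsolidated mud: 1710 kg/m³ × 9.81 m/s² × 490 m = 8.220×10^6 Pa = 8.220 MPa
upper-mantle rock: 3340 kg/m³ × 9.81 m/s² × 35350 m = 1.158×10^9 Pa = 1158 MPa
dunite: 3290 kg/m³ × 9.81 m/s² × 19290 m = 6.226×10^8 Pa = 622.6 MPa
eclogite: 3320 kg/m³ × 9.81 m/s² × 8690 m = 2.830×10^8 Pa = 283.0 MPa
Total = 8.220 + 1158 + 622.6 + 283.0 = 2072.1 MPa

2100 MPa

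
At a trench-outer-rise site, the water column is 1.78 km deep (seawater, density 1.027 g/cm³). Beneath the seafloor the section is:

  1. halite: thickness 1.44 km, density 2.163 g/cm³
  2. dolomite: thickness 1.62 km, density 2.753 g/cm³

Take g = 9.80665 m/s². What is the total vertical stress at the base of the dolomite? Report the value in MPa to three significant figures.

seawater: 1027 kg/m³ × 9.80665 m/s² × 1780 m = 1.793×10^7 Pa = 17.93 MPa
halite: 2163 kg/m³ × 9.80665 m/s² × 1440 m = 3.054×10^7 Pa = 30.54 MPa
dolomite: 2753 kg/m³ × 9.80665 m/s² × 1620 m = 4.374×10^7 Pa = 43.74 MPa
Total = 17.93 + 30.54 + 43.74 = 92.208 MPa

92.2 MPa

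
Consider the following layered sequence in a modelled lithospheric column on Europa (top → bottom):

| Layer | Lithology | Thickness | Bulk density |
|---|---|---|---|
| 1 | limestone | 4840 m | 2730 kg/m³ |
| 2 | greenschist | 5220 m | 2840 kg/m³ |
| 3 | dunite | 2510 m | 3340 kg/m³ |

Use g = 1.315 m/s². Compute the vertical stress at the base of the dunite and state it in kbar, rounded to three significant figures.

0.479 kbar

limestone: 2730 kg/m³ × 1.315 m/s² × 4840 m = 1.738×10^7 Pa = 0.1738 kbar
greenschist: 2840 kg/m³ × 1.315 m/s² × 5220 m = 1.949×10^7 Pa = 0.1949 kbar
dunite: 3340 kg/m³ × 1.315 m/s² × 2510 m = 1.102×10^7 Pa = 0.1102 kbar
Total = 0.1738 + 0.1949 + 0.1102 = 0.47894 kbar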